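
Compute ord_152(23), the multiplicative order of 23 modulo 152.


We want ord_152(23), the smallest k >= 1 with 23^k = 1 mod 152.
n = 152 = 2^3 * 19, phi(152) = 72; the order divides phi(n).
Divisors of 72: 1, 2, 3, 4, 6, 8, 9, 12, 18, 24, 36, 72
Repeated squaring mod 152: 23^1 = 23, 23^2 = 73, 23^4 = 9, 23^8 = 81, 23^16 = 25, 23^32 = 17, 23^64 = 137
Test divisors in increasing order:
  k=1: 23^1 = 23 mod 152
  k=2: 23^2 = 73 mod 152
  k=3: 23^3 = 73 * 23 = 7 mod 152
  k=4: 23^4 = 9 mod 152
  k=6: 23^6 = 9 * 73 = 49 mod 152
  k=8: 23^8 = 81 mod 152
  k=9: 23^9 = 81 * 23 = 39 mod 152
  k=12: 23^12 = 81 * 9 = 121 mod 152
  k=18: 23^18 = 25 * 73 = 1 mod 152  <- first divisor giving 1
Order = 18

18


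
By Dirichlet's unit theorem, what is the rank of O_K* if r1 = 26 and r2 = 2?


By Dirichlet's unit theorem:
rank = r1 + r2 - 1
= 26 + 2 - 1
= 27

27


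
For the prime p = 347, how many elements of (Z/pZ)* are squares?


For prime p, the number of non-zero quadratic residues is (p-1)/2.
= (347-1)/2
= 173

173


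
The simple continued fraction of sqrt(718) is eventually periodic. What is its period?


Run the CF algorithm for sqrt(718).
a_0 = floor(sqrt(718)) = 26; set m_0=0, q_0=1.
Recurrence: m' = q*a - m,  q' = (d - m'^2)/q,  a' = floor((a_0 + m')/q').
  step 1: m=26, q=42, a=1
  step 2: m=16, q=11, a=3
  step 3: m=17, q=39, a=1
  step 4: m=22, q=6, a=8
  step 5: m=26, q=7, a=7
  step 6: m=23, q=27, a=1
  step 7: m=4, q=26, a=1
  step 8: m=22, q=9, a=5
  step 9: m=23, q=21, a=2
  step 10: m=19, q=17, a=2
  step 11: m=15, q=29, a=1
  step 12: m=14, q=18, a=2
  step 13: m=22, q=13, a=3
  step 14: m=17, q=33, a=1
  step 15: m=16, q=14, a=3
  step 16: m=26, q=3, a=17
  step 17: m=25, q=31, a=1
  step 18: m=6, q=22, a=1
  step 19: m=16, q=21, a=2
  step 20: m=26, q=2, a=26
  step 21: m=26, q=21, a=2
  step 22: m=16, q=22, a=1
  step 23: m=6, q=31, a=1
  step 24: m=25, q=3, a=17
  step 25: m=26, q=14, a=3
  step 26: m=16, q=33, a=1
  step 27: m=17, q=13, a=3
  step 28: m=22, q=18, a=2
  step 29: m=14, q=29, a=1
  step 30: m=15, q=17, a=2
  step 31: m=19, q=21, a=2
  step 32: m=23, q=9, a=5
  step 33: m=22, q=26, a=1
  step 34: m=4, q=27, a=1
  step 35: m=23, q=7, a=7
  step 36: m=26, q=6, a=8
  step 37: m=22, q=39, a=1
  step 38: m=17, q=11, a=3
  step 39: m=16, q=42, a=1
  step 40: m=26, q=1, a=52
a_40 = 2*a_0 = 52, so the period closes here.
sqrt(718) = [26; 1, 3, 1, 8, 7, 1, 1, 5, 2, 2, 1, 2, 3, 1, 3, 17, 1, 1, 2, 26, 2, 1, 1, 17, 3, 1, 3, 2, 1, 2, 2, 5, 1, 1, 7, 8, 1, 3, 1, 52]
Period length = 40

40


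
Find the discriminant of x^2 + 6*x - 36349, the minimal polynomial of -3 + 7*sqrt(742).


The element -3 + 7*sqrt(742) has minimal polynomial:
x^2 + 6*x - 36349
Discriminant = (6)^2 - 4*(-36349)
= 36 + 145396
= 145432

145432


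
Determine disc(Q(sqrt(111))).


For K = Q(sqrt(d)) with d squarefree: disc(K) = d if d = 1 mod 4, and disc(K) = 4d if d = 2 or 3 mod 4.
Here d = 111, and d mod 4 = 3.
d = 3 mod 4, not 1 (O_K = Z[sqrt(d)]), so disc(K) = 4d = 4 * (111) = 444

444


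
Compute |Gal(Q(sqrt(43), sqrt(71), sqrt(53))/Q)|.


The 3 square roots of distinct primes are multiplicatively independent over Q,
so [K:Q] = 2^3 and Gal(K/Q) is isomorphic to (Z/2Z)^3.
|Gal| = 2^3 = 8

8


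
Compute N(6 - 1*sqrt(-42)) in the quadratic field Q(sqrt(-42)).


N(a + b*sqrt(d)) = a^2 - d*b^2
= (6)^2 - (-42)*(-1)^2
= 36 + 42
= 78

78


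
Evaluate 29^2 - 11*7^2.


x^2 - d*y^2
= 29^2 - 11*7^2
= 841 - 539
= 302

302


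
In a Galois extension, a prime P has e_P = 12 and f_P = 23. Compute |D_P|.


|D_P| = e * f
= 12 * 23
= 276

276


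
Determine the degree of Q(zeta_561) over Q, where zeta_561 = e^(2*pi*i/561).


The degree equals Euler's totient phi(561).
561 = 3 * 11 * 17
phi(561) = 320

320


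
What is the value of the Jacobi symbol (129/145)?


Compute (129/145) via quadratic reciprocity:
  reciprocity: (129/145) -> +(145/129)
  reduce: (16/129)
  pull out 2: (2/129) = +1  (since 129 mod 8 = 1)
  pull out 2: (2/129) = +1  (since 129 mod 8 = 1)
  pull out 2: (2/129) = +1  (since 129 mod 8 = 1)
  pull out 2: (2/129) = +1  (since 129 mod 8 = 1)
  (1/129) = 1
Product of signs = 1

1


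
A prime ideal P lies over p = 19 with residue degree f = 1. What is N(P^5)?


N(P^a) = p^(a*f)
= 19^(5*1)
= 19^5
= 2476099

2476099


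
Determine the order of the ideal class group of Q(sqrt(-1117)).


K = Q(sqrt(-1117)). d mod 4 = 3, so D = disc(K) = 4d = -4468
h(K) equals the number of primitive reduced positive-definite forms (a, b, c) = a*x^2 + b*x*y + c*y^2 with b^2 - 4ac = D,
where reduced means |b| <= a <= c, with b >= 0 whenever |b| = a or a = c, and primitive means gcd(a, b, c) = 1.
Reduced forces 3a^2 <= |D| = 4468, so 1 <= a <= 38; b must have the parity of D, and c = (b^2 - D)/(4a) must be an integer >= a.
Enumerate a = 1..38, b in [-a, a]:
  a=1: (1, 0, 1117)  [1]
  a=2: (2, 2, 559)  [1]
  a=3..10: none
  a=11: (11, -8, 103), (11, 8, 103)  [2]
  a=12: none
  a=13: (13, -2, 86), (13, 2, 86)  [2]
  a=14..18: none
  a=19: (19, -4, 59), (19, 4, 59)  [2]
  a=20..21: none
  a=22: (22, -14, 53), (22, 14, 53)  [2]
  a=23..25: none
  a=26: (26, -2, 43), (26, 2, 43)  [2]
  a=27..36: none
  a=37: (37, -34, 38), (37, 34, 38)  [2]
  a=38: none
Total reduced forms: 1 + 1 + 2 + 2 + 2 + 2 + 2 + 2 = 14
h = 14

14


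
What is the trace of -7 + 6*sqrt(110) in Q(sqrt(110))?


Tr(a + b*sqrt(d)) = (a + b*sqrt(d)) + (a - b*sqrt(d)) = 2a
= 2 * (-7)
= -14

-14


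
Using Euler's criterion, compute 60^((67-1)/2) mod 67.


p = 67 is prime and the exponent is (p-1)/2 = 33, so by Euler's criterion 60^33 = (60/67) = +1 or -1 mod 67.
Compute by square-and-multiply:
  33 = 32 + 1 (binary 100001)
  Repeated squaring mod 67: 60^1 = 60, 60^2 = 49, 60^4 = 56, 60^8 = 54, 60^16 = 35, 60^32 = 19
  60^33 = 60^32 * 60^1 = 19 * 60 mod 67
    19 * 60 = 1140 = 1 mod 67
  60^33 = 1 mod 67
Result 1: 60 is a quadratic residue mod 67.
60^33 mod 67 = 1

1


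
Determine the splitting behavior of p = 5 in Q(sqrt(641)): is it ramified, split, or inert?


K = Q(sqrt(641)). Since d mod 4 = 1, disc(K) = 641.
Check p | disc: 641 mod 5 = 1.
p does not divide disc. Compute Legendre symbol (d/p):
1^((5-1)/2) mod 5 = 1
(d/p) = 1, so p splits: (p) = P*P' with e=1, f=1, g=2.
Therefore p is split.

split


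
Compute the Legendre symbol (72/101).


p = 101 is prime, so compute (72/101) with the reciprocity algorithm (Jacobi-symbol steps: pull out 2s via (2/n), flip via reciprocity, reduce):
  pull out 2: (2/101) = -1  (since 101 mod 8 = 5)
  pull out 2: (2/101) = -1  (since 101 mod 8 = 5)
  pull out 2: (2/101) = -1  (since 101 mod 8 = 5)
  reciprocity: (9/101) -> +(101/9)
  reduce: (2/9)
  pull out 2: (2/9) = +1  (since 9 mod 8 = 1)
  (1/9) = 1
Product of signs = -1
(72/101) = -1

-1


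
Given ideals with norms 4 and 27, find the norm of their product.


N(IJ) = N(I) * N(J)
= 4 * 27
= 108

108


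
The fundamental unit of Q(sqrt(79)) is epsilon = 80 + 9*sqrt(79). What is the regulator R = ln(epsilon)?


epsilon = 80 + 9*sqrt(79)
= 159.9937
R = ln(159.9937)
= 5.0751

5.0751


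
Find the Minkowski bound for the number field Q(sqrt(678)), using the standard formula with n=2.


d = 678, d mod 4 = 2, so disc(K) = 4d = 2712; |disc(K)| = 2712
Real quadratic field, so n = 2, s = r2 = 0, r1 = 2
M = (n!/n^n) * (4/pi)^s * sqrt(|disc(K)|) = (2!/2^2) * (4/pi)^0 * sqrt(2712)
= 0.5 * 1.000000 * 52.076866
= 26.0384

26.0384


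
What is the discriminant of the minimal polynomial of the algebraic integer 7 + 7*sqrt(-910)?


The element 7 + 7*sqrt(-910) has minimal polynomial:
x^2 - 14*x + 44639
Discriminant = (-14)^2 - 4*(44639)
= 196 - 178556
= -178360

-178360


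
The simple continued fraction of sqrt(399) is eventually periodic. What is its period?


Run the CF algorithm for sqrt(399).
a_0 = floor(sqrt(399)) = 19; set m_0=0, q_0=1.
Recurrence: m' = q*a - m,  q' = (d - m'^2)/q,  a' = floor((a_0 + m')/q').
  step 1: m=19, q=38, a=1
  step 2: m=19, q=1, a=38
a_2 = 2*a_0 = 38, so the period closes here.
sqrt(399) = [19; 1, 38]
Period length = 2

2


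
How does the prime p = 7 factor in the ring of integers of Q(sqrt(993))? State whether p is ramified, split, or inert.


K = Q(sqrt(993)). Since d mod 4 = 1, disc(K) = 993.
Check p | disc: 993 mod 7 = 6.
p does not divide disc. Compute Legendre symbol (d/p):
6^((7-1)/2) mod 7 = -1
(d/p) = -1, so p is inert: (p) stays prime with e=1, f=2, g=1.
Therefore p is inert.

inert


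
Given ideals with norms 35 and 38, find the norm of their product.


N(IJ) = N(I) * N(J)
= 35 * 38
= 1330

1330


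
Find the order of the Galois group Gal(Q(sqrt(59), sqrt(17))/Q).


The 2 square roots of distinct primes are multiplicatively independent over Q,
so [K:Q] = 2^2 and Gal(K/Q) is isomorphic to (Z/2Z)^2.
|Gal| = 2^2 = 4

4


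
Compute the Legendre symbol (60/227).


p = 227 is prime, so compute (60/227) with the reciprocity algorithm (Jacobi-symbol steps: pull out 2s via (2/n), flip via reciprocity, reduce):
  pull out 2: (2/227) = -1  (since 227 mod 8 = 3)
  pull out 2: (2/227) = -1  (since 227 mod 8 = 3)
  reciprocity: (15/227) -> -(227/15)
  reduce: (2/15)
  pull out 2: (2/15) = +1  (since 15 mod 8 = 7)
  (1/15) = 1
Product of signs = -1
(60/227) = -1

-1


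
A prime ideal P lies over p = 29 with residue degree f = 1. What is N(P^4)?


N(P^a) = p^(a*f)
= 29^(4*1)
= 29^4
= 707281

707281


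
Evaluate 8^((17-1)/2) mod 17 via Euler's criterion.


p = 17 is prime and the exponent is (p-1)/2 = 8, so by Euler's criterion 8^8 = (8/17) = +1 or -1 mod 17.
Compute by square-and-multiply:
  8 = 8 (binary 1000)
  Repeated squaring mod 17: 8^1 = 8, 8^2 = 13, 8^4 = 16, 8^8 = 1
  8^8 = 1 mod 17
Result 1: 8 is a quadratic residue mod 17.
8^8 mod 17 = 1

1


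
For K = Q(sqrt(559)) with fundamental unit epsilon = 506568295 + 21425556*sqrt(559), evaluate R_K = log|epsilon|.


epsilon = 506568295 + 21425556*sqrt(559)
= 1.0131e+09
R = ln(1.0131e+09)
= 20.7363

20.7363


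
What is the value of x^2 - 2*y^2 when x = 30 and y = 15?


x^2 - d*y^2
= 30^2 - 2*15^2
= 900 - 450
= 450

450


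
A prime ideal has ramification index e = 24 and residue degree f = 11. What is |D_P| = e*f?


|D_P| = e * f
= 24 * 11
= 264

264


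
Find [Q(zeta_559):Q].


The degree equals Euler's totient phi(559).
559 = 13 * 43
phi(559) = 504

504


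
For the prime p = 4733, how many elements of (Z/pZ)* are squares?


For prime p, the number of non-zero quadratic residues is (p-1)/2.
= (4733-1)/2
= 2366

2366


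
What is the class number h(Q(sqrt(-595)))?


K = Q(sqrt(-595)). d mod 4 = 1, so D = disc(K) = d = -595
h(K) equals the number of primitive reduced positive-definite forms (a, b, c) = a*x^2 + b*x*y + c*y^2 with b^2 - 4ac = D,
where reduced means |b| <= a <= c, with b >= 0 whenever |b| = a or a = c, and primitive means gcd(a, b, c) = 1.
Reduced forces 3a^2 <= |D| = 595, so 1 <= a <= 14; b must have the parity of D, and c = (b^2 - D)/(4a) must be an integer >= a.
Enumerate a = 1..14, b in [-a, a]:
  a=1: (1, 1, 149)  [1]
  a=2..4: none
  a=5: (5, 5, 31)  [1]
  a=6: none
  a=7: (7, 7, 23)  [1]
  a=8..12: none
  a=13: (13, 9, 13)  [1]
  a=14: none
Total reduced forms: 1 + 1 + 1 + 1 = 4
h = 4

4


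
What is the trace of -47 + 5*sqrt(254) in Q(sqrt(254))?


Tr(a + b*sqrt(d)) = (a + b*sqrt(d)) + (a - b*sqrt(d)) = 2a
= 2 * (-47)
= -94

-94


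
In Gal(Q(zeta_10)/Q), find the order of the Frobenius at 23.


The Frobenius at p in Gal(Q(zeta_n)/Q) = (Z/nZ)* is the class of p, so its order is ord_10(23), the smallest k >= 1 with 23^k = 1 mod 10.
n = 10 = 2 * 5, phi(10) = 4; the order divides phi(n).
Divisors of 4: 1, 2, 4
Repeated squaring mod 10: 23^1 = 3, 23^2 = 9, 23^4 = 1
Test divisors in increasing order:
  k=1: 23^1 = 3 mod 10
  k=2: 23^2 = 9 mod 10
  k=4: 23^4 = 1 mod 10  <- first divisor giving 1
Order = 4

4


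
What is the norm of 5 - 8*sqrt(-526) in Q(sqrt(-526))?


N(a + b*sqrt(d)) = a^2 - d*b^2
= (5)^2 - (-526)*(-8)^2
= 25 + 33664
= 33689

33689


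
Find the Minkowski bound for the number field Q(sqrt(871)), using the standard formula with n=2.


d = 871, d mod 4 = 3, so disc(K) = 4d = 3484; |disc(K)| = 3484
Real quadratic field, so n = 2, s = r2 = 0, r1 = 2
M = (n!/n^n) * (4/pi)^s * sqrt(|disc(K)|) = (2!/2^2) * (4/pi)^0 * sqrt(3484)
= 0.5 * 1.000000 * 59.025418
= 29.5127

29.5127


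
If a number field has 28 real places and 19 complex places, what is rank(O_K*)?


By Dirichlet's unit theorem:
rank = r1 + r2 - 1
= 28 + 19 - 1
= 46

46


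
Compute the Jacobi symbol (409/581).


Compute (409/581) via quadratic reciprocity:
  reciprocity: (409/581) -> +(581/409)
  reduce: (172/409)
  pull out 2: (2/409) = +1  (since 409 mod 8 = 1)
  pull out 2: (2/409) = +1  (since 409 mod 8 = 1)
  reciprocity: (43/409) -> +(409/43)
  reduce: (22/43)
  pull out 2: (2/43) = -1  (since 43 mod 8 = 3)
  reciprocity: (11/43) -> -(43/11)
  reduce: (10/11)
  pull out 2: (2/11) = -1  (since 11 mod 8 = 3)
  reciprocity: (5/11) -> +(11/5)
  reduce: (1/5)
  (1/5) = 1
Product of signs = -1

-1


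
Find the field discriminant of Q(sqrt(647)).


For K = Q(sqrt(d)) with d squarefree: disc(K) = d if d = 1 mod 4, and disc(K) = 4d if d = 2 or 3 mod 4.
Here d = 647, and d mod 4 = 3.
d = 3 mod 4, not 1 (O_K = Z[sqrt(d)]), so disc(K) = 4d = 4 * (647) = 2588

2588


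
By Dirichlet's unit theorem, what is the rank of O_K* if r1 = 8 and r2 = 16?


By Dirichlet's unit theorem:
rank = r1 + r2 - 1
= 8 + 16 - 1
= 23

23


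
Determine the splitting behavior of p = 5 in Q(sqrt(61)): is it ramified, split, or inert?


K = Q(sqrt(61)). Since d mod 4 = 1, disc(K) = 61.
Check p | disc: 61 mod 5 = 1.
p does not divide disc. Compute Legendre symbol (d/p):
1^((5-1)/2) mod 5 = 1
(d/p) = 1, so p splits: (p) = P*P' with e=1, f=1, g=2.
Therefore p is split.

split


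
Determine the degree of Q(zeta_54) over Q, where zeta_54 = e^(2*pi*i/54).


The degree equals Euler's totient phi(54).
54 = 2 * 3^3
phi(54) = 18

18


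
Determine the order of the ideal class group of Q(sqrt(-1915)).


K = Q(sqrt(-1915)). d mod 4 = 1, so D = disc(K) = d = -1915
h(K) equals the number of primitive reduced positive-definite forms (a, b, c) = a*x^2 + b*x*y + c*y^2 with b^2 - 4ac = D,
where reduced means |b| <= a <= c, with b >= 0 whenever |b| = a or a = c, and primitive means gcd(a, b, c) = 1.
Reduced forces 3a^2 <= |D| = 1915, so 1 <= a <= 25; b must have the parity of D, and c = (b^2 - D)/(4a) must be an integer >= a.
Enumerate a = 1..25, b in [-a, a]:
  a=1: (1, 1, 479)  [1]
  a=2..4: none
  a=5: (5, 5, 97)  [1]
  a=6..12: none
  a=13: (13, -3, 37), (13, 3, 37)  [2]
  a=14..18: none
  a=19: (19, -17, 29), (19, 17, 29)  [2]
  a=20..25: none
Total reduced forms: 1 + 1 + 2 + 2 = 6
h = 6

6


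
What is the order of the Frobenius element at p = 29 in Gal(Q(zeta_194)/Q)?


The Frobenius at p in Gal(Q(zeta_n)/Q) = (Z/nZ)* is the class of p, so its order is ord_194(29), the smallest k >= 1 with 29^k = 1 mod 194.
n = 194 = 2 * 97, phi(194) = 96; the order divides phi(n).
Divisors of 96: 1, 2, 3, 4, 6, 8, 12, 16, 24, 32, 48, 96
Repeated squaring mod 194: 29^1 = 29, 29^2 = 65, 29^4 = 151, 29^8 = 103, 29^16 = 133, 29^32 = 35, 29^64 = 61
Test divisors in increasing order:
  k=1: 29^1 = 29 mod 194
  k=2: 29^2 = 65 mod 194
  k=3: 29^3 = 65 * 29 = 139 mod 194
  k=4: 29^4 = 151 mod 194
  k=6: 29^6 = 151 * 65 = 115 mod 194
  k=8: 29^8 = 103 mod 194
  k=12: 29^12 = 103 * 151 = 33 mod 194
  k=16: 29^16 = 133 mod 194
  k=24: 29^24 = 133 * 103 = 119 mod 194
  k=32: 29^32 = 35 mod 194
  k=48: 29^48 = 35 * 133 = 193 mod 194
  k=96: 29^96 = 61 * 35 = 1 mod 194  <- first divisor giving 1
Order = 96

96


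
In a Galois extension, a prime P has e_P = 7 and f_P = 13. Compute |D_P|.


|D_P| = e * f
= 7 * 13
= 91

91


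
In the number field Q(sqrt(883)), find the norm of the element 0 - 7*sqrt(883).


N(a + b*sqrt(d)) = a^2 - d*b^2
= (0)^2 - (883)*(-7)^2
= 0 - 43267
= -43267

-43267


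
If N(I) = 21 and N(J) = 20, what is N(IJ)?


N(IJ) = N(I) * N(J)
= 21 * 20
= 420

420


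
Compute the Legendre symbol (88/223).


p = 223 is prime, so compute (88/223) with the reciprocity algorithm (Jacobi-symbol steps: pull out 2s via (2/n), flip via reciprocity, reduce):
  pull out 2: (2/223) = +1  (since 223 mod 8 = 7)
  pull out 2: (2/223) = +1  (since 223 mod 8 = 7)
  pull out 2: (2/223) = +1  (since 223 mod 8 = 7)
  reciprocity: (11/223) -> -(223/11)
  reduce: (3/11)
  reciprocity: (3/11) -> -(11/3)
  reduce: (2/3)
  pull out 2: (2/3) = -1  (since 3 mod 8 = 3)
  (1/3) = 1
Product of signs = -1
(88/223) = -1

-1


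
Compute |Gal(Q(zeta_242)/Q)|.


|Gal(Q(zeta_242)/Q)| = phi(242)
= 110

110


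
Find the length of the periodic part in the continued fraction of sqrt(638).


Run the CF algorithm for sqrt(638).
a_0 = floor(sqrt(638)) = 25; set m_0=0, q_0=1.
Recurrence: m' = q*a - m,  q' = (d - m'^2)/q,  a' = floor((a_0 + m')/q').
  step 1: m=25, q=13, a=3
  step 2: m=14, q=34, a=1
  step 3: m=20, q=7, a=6
  step 4: m=22, q=22, a=2
  step 5: m=22, q=7, a=6
  step 6: m=20, q=34, a=1
  step 7: m=14, q=13, a=3
  step 8: m=25, q=1, a=50
a_8 = 2*a_0 = 50, so the period closes here.
sqrt(638) = [25; 3, 1, 6, 2, 6, 1, 3, 50]
Period length = 8

8


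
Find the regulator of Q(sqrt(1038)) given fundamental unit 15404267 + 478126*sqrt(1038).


epsilon = 15404267 + 478126*sqrt(1038)
= 3.0809e+07
R = ln(3.0809e+07)
= 17.2433

17.2433


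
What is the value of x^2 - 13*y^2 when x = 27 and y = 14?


x^2 - d*y^2
= 27^2 - 13*14^2
= 729 - 2548
= -1819

-1819


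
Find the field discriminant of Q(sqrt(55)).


For K = Q(sqrt(d)) with d squarefree: disc(K) = d if d = 1 mod 4, and disc(K) = 4d if d = 2 or 3 mod 4.
Here d = 55, and d mod 4 = 3.
d = 3 mod 4, not 1 (O_K = Z[sqrt(d)]), so disc(K) = 4d = 4 * (55) = 220

220


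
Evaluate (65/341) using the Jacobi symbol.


Compute (65/341) via quadratic reciprocity:
  reciprocity: (65/341) -> +(341/65)
  reduce: (16/65)
  pull out 2: (2/65) = +1  (since 65 mod 8 = 1)
  pull out 2: (2/65) = +1  (since 65 mod 8 = 1)
  pull out 2: (2/65) = +1  (since 65 mod 8 = 1)
  pull out 2: (2/65) = +1  (since 65 mod 8 = 1)
  (1/65) = 1
Product of signs = 1

1


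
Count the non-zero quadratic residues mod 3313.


For prime p, the number of non-zero quadratic residues is (p-1)/2.
= (3313-1)/2
= 1656

1656


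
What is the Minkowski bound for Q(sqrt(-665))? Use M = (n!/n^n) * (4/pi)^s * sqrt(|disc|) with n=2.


d = -665, d mod 4 = 3, so disc(K) = 4d = -2660; |disc(K)| = 2660
Imaginary quadratic field, so n = 2, s = r2 = 1, r1 = 0
M = (n!/n^n) * (4/pi)^s * sqrt(|disc(K)|) = (2!/2^2) * (4/pi)^1 * sqrt(2660)
= 0.5 * 1.273240 * 51.575188
= 32.8338

32.8338


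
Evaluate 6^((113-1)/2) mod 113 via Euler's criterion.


p = 113 is prime and the exponent is (p-1)/2 = 56, so by Euler's criterion 6^56 = (6/113) = +1 or -1 mod 113.
Compute by square-and-multiply:
  56 = 32 + 16 + 8 (binary 111000)
  Repeated squaring mod 113: 6^1 = 6, 6^2 = 36, 6^4 = 53, 6^8 = 97, 6^16 = 30, 6^32 = 109
  6^56 = 6^32 * 6^16 * 6^8 = 109 * 30 * 97 mod 113
    109 * 30 = 3270 = 106 mod 113
    106 * 97 = 10282 = 112 mod 113
  6^56 = 112 mod 113
Result 112 = p - 1 = -1 mod 113: 6 is a quadratic non-residue mod 113. As a residue in [0, p-1] the value is 112.
6^56 mod 113 = 112

112


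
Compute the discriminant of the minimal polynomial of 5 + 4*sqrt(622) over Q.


The element 5 + 4*sqrt(622) has minimal polynomial:
x^2 - 10*x - 9927
Discriminant = (-10)^2 - 4*(-9927)
= 100 + 39708
= 39808

39808


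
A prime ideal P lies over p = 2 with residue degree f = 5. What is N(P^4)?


N(P^a) = p^(a*f)
= 2^(4*5)
= 2^20
= 1048576

1048576


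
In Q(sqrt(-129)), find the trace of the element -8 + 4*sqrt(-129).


Tr(a + b*sqrt(d)) = (a + b*sqrt(d)) + (a - b*sqrt(d)) = 2a
= 2 * (-8)
= -16

-16


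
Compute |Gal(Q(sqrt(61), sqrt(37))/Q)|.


The 2 square roots of distinct primes are multiplicatively independent over Q,
so [K:Q] = 2^2 and Gal(K/Q) is isomorphic to (Z/2Z)^2.
|Gal| = 2^2 = 4

4


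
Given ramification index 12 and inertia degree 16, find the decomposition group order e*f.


|D_P| = e * f
= 12 * 16
= 192

192


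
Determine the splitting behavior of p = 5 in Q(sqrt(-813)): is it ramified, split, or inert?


K = Q(sqrt(-813)). Since d mod 4 = 3, disc(K) = -3252.
Check p | disc: -3252 mod 5 = 3.
p does not divide disc. Compute Legendre symbol (d/p):
2^((5-1)/2) mod 5 = -1
(d/p) = -1, so p is inert: (p) stays prime with e=1, f=2, g=1.
Therefore p is inert.

inert


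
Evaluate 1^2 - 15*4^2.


x^2 - d*y^2
= 1^2 - 15*4^2
= 1 - 240
= -239

-239


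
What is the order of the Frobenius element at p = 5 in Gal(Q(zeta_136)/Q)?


The Frobenius at p in Gal(Q(zeta_n)/Q) = (Z/nZ)* is the class of p, so its order is ord_136(5), the smallest k >= 1 with 5^k = 1 mod 136.
n = 136 = 2^3 * 17, phi(136) = 64; the order divides phi(n).
Divisors of 64: 1, 2, 4, 8, 16, 32, 64
Repeated squaring mod 136: 5^1 = 5, 5^2 = 25, 5^4 = 81, 5^8 = 33, 5^16 = 1, 5^32 = 1, 5^64 = 1
Test divisors in increasing order:
  k=1: 5^1 = 5 mod 136
  k=2: 5^2 = 25 mod 136
  k=4: 5^4 = 81 mod 136
  k=8: 5^8 = 33 mod 136
  k=16: 5^16 = 1 mod 136  <- first divisor giving 1
Order = 16

16


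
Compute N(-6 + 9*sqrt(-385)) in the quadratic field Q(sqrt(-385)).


N(a + b*sqrt(d)) = a^2 - d*b^2
= (-6)^2 - (-385)*(9)^2
= 36 + 31185
= 31221

31221


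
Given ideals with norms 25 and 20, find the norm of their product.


N(IJ) = N(I) * N(J)
= 25 * 20
= 500

500


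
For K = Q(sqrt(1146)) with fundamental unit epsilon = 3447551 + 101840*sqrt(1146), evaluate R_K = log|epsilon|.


epsilon = 3447551 + 101840*sqrt(1146)
= 6.8951e+06
R = ln(6.8951e+06)
= 15.7463

15.7463


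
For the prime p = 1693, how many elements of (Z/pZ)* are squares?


For prime p, the number of non-zero quadratic residues is (p-1)/2.
= (1693-1)/2
= 846

846


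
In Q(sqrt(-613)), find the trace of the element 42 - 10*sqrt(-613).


Tr(a + b*sqrt(d)) = (a + b*sqrt(d)) + (a - b*sqrt(d)) = 2a
= 2 * (42)
= 84

84


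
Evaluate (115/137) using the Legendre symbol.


p = 137 is prime, so compute (115/137) with the reciprocity algorithm (Jacobi-symbol steps: pull out 2s via (2/n), flip via reciprocity, reduce):
  reciprocity: (115/137) -> +(137/115)
  reduce: (22/115)
  pull out 2: (2/115) = -1  (since 115 mod 8 = 3)
  reciprocity: (11/115) -> -(115/11)
  reduce: (5/11)
  reciprocity: (5/11) -> +(11/5)
  reduce: (1/5)
  (1/5) = 1
Product of signs = 1
(115/137) = 1

1


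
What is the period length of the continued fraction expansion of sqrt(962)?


Run the CF algorithm for sqrt(962).
a_0 = floor(sqrt(962)) = 31; set m_0=0, q_0=1.
Recurrence: m' = q*a - m,  q' = (d - m'^2)/q,  a' = floor((a_0 + m')/q').
  step 1: m=31, q=1, a=62
a_1 = 2*a_0 = 62, so the period closes here.
sqrt(962) = [31; 62]
Period length = 1

1


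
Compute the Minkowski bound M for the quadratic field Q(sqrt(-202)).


d = -202, d mod 4 = 2, so disc(K) = 4d = -808; |disc(K)| = 808
Imaginary quadratic field, so n = 2, s = r2 = 1, r1 = 0
M = (n!/n^n) * (4/pi)^s * sqrt(|disc(K)|) = (2!/2^2) * (4/pi)^1 * sqrt(808)
= 0.5 * 1.273240 * 28.425341
= 18.0961

18.0961


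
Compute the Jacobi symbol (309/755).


Compute (309/755) via quadratic reciprocity:
  reciprocity: (309/755) -> +(755/309)
  reduce: (137/309)
  reciprocity: (137/309) -> +(309/137)
  reduce: (35/137)
  reciprocity: (35/137) -> +(137/35)
  reduce: (32/35)
  pull out 2: (2/35) = -1  (since 35 mod 8 = 3)
  pull out 2: (2/35) = -1  (since 35 mod 8 = 3)
  pull out 2: (2/35) = -1  (since 35 mod 8 = 3)
  pull out 2: (2/35) = -1  (since 35 mod 8 = 3)
  pull out 2: (2/35) = -1  (since 35 mod 8 = 3)
  (1/35) = 1
Product of signs = -1

-1


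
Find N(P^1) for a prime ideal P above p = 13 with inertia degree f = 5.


N(P^a) = p^(a*f)
= 13^(1*5)
= 13^5
= 371293

371293


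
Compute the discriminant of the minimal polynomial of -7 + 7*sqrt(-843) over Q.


The element -7 + 7*sqrt(-843) has minimal polynomial:
x^2 + 14*x + 41356
Discriminant = (14)^2 - 4*(41356)
= 196 - 165424
= -165228

-165228


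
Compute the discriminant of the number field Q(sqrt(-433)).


For K = Q(sqrt(d)) with d squarefree: disc(K) = d if d = 1 mod 4, and disc(K) = 4d if d = 2 or 3 mod 4.
Here d = -433, and d mod 4 = 3.
d = 3 mod 4, not 1 (O_K = Z[sqrt(d)]), so disc(K) = 4d = 4 * (-433) = -1732

-1732


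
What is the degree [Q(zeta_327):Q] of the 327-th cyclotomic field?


The degree equals Euler's totient phi(327).
327 = 3 * 109
phi(327) = 216

216


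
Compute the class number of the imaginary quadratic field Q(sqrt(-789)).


K = Q(sqrt(-789)). d mod 4 = 3, so D = disc(K) = 4d = -3156
h(K) equals the number of primitive reduced positive-definite forms (a, b, c) = a*x^2 + b*x*y + c*y^2 with b^2 - 4ac = D,
where reduced means |b| <= a <= c, with b >= 0 whenever |b| = a or a = c, and primitive means gcd(a, b, c) = 1.
Reduced forces 3a^2 <= |D| = 3156, so 1 <= a <= 32; b must have the parity of D, and c = (b^2 - D)/(4a) must be an integer >= a.
Enumerate a = 1..32, b in [-a, a]:
  a=1: (1, 0, 789)  [1]
  a=2: (2, 2, 395)  [1]
  a=3: (3, 0, 263)  [1]
  a=4: none
  a=5: (5, -2, 158), (5, 2, 158)  [2]
  a=6: (6, 6, 133)  [1]
  a=7: (7, -6, 114), (7, 6, 114)  [2]
  a=8..9: none
  a=10: (10, -2, 79), (10, 2, 79)  [2]
  a=11: (11, -10, 74), (11, 10, 74)  [2]
  a=12: none
  a=13: (13, -4, 61), (13, 4, 61)  [2]
  a=14: (14, -6, 57), (14, 6, 57)  [2]
  a=15: (15, -12, 55), (15, 12, 55)  [2]
  a=16..18: none
  a=19: (19, -6, 42), (19, 6, 42)  [2]
  a=20: none
  a=21: (21, -6, 38), (21, 6, 38)  [2]
  a=22: (22, -10, 37), (22, 10, 37)  [2]
  a=23: (23, -8, 35), (23, 8, 35)  [2]
  a=24: none
  a=25: (25, -12, 33), (25, 12, 33)  [2]
  a=26: (26, -22, 35), (26, 22, 35)  [2]
  a=27..28: none
  a=29: (29, -18, 30), (29, 18, 30)  [2]
  a=30..32: none
Total reduced forms: 1 + 1 + 1 + 2 + 1 + 2 + 2 + 2 + 2 + 2 + 2 + 2 + 2 + 2 + 2 + 2 + 2 + 2 = 32
h = 32

32


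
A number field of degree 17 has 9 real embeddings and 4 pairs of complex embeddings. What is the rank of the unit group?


By Dirichlet's unit theorem:
rank = r1 + r2 - 1
= 9 + 4 - 1
= 12

12


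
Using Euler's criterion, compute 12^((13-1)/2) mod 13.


p = 13 is prime and the exponent is (p-1)/2 = 6, so by Euler's criterion 12^6 = (12/13) = +1 or -1 mod 13.
Compute by square-and-multiply:
  6 = 4 + 2 (binary 110)
  Repeated squaring mod 13: 12^1 = 12, 12^2 = 1, 12^4 = 1
  12^6 = 12^4 * 12^2 = 1 * 1 mod 13
    1 * 1 = 1 = 1 mod 13
  12^6 = 1 mod 13
Result 1: 12 is a quadratic residue mod 13.
12^6 mod 13 = 1

1


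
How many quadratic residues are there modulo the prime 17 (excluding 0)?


For prime p, the number of non-zero quadratic residues is (p-1)/2.
= (17-1)/2
= 8

8


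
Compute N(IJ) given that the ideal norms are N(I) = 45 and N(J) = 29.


N(IJ) = N(I) * N(J)
= 45 * 29
= 1305

1305


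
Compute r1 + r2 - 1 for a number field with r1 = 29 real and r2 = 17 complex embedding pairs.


By Dirichlet's unit theorem:
rank = r1 + r2 - 1
= 29 + 17 - 1
= 45

45


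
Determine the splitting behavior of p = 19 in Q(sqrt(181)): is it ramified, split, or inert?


K = Q(sqrt(181)). Since d mod 4 = 1, disc(K) = 181.
Check p | disc: 181 mod 19 = 10.
p does not divide disc. Compute Legendre symbol (d/p):
10^((19-1)/2) mod 19 = -1
(d/p) = -1, so p is inert: (p) stays prime with e=1, f=2, g=1.
Therefore p is inert.

inert


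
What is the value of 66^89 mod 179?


p = 179 is prime and the exponent is (p-1)/2 = 89, so by Euler's criterion 66^89 = (66/179) = +1 or -1 mod 179.
Compute by square-and-multiply:
  89 = 64 + 16 + 8 + 1 (binary 1011001)
  Repeated squaring mod 179: 66^1 = 66, 66^2 = 60, 66^4 = 20, 66^8 = 42, 66^16 = 153, 66^32 = 139, 66^64 = 168
  66^89 = 66^64 * 66^16 * 66^8 * 66^1 = 168 * 153 * 42 * 66 mod 179
    168 * 153 = 25704 = 107 mod 179
    107 * 42 = 4494 = 19 mod 179
    19 * 66 = 1254 = 1 mod 179
  66^89 = 1 mod 179
Result 1: 66 is a quadratic residue mod 179.
66^89 mod 179 = 1

1


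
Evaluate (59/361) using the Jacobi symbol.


Compute (59/361) via quadratic reciprocity:
  reciprocity: (59/361) -> +(361/59)
  reduce: (7/59)
  reciprocity: (7/59) -> -(59/7)
  reduce: (3/7)
  reciprocity: (3/7) -> -(7/3)
  reduce: (1/3)
  (1/3) = 1
Product of signs = 1

1


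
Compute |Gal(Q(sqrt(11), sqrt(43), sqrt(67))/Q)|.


The 3 square roots of distinct primes are multiplicatively independent over Q,
so [K:Q] = 2^3 and Gal(K/Q) is isomorphic to (Z/2Z)^3.
|Gal| = 2^3 = 8

8


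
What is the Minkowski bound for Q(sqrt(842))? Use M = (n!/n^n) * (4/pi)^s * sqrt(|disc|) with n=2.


d = 842, d mod 4 = 2, so disc(K) = 4d = 3368; |disc(K)| = 3368
Real quadratic field, so n = 2, s = r2 = 0, r1 = 2
M = (n!/n^n) * (4/pi)^s * sqrt(|disc(K)|) = (2!/2^2) * (4/pi)^0 * sqrt(3368)
= 0.5 * 1.000000 * 58.034473
= 29.0172

29.0172


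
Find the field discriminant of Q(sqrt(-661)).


For K = Q(sqrt(d)) with d squarefree: disc(K) = d if d = 1 mod 4, and disc(K) = 4d if d = 2 or 3 mod 4.
Here d = -661, and d mod 4 = 3.
d = 3 mod 4, not 1 (O_K = Z[sqrt(d)]), so disc(K) = 4d = 4 * (-661) = -2644

-2644


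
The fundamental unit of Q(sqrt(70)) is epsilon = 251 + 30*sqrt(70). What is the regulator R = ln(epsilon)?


epsilon = 251 + 30*sqrt(70)
= 501.9980
R = ln(501.9980)
= 6.2186

6.2186


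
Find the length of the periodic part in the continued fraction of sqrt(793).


Run the CF algorithm for sqrt(793).
a_0 = floor(sqrt(793)) = 28; set m_0=0, q_0=1.
Recurrence: m' = q*a - m,  q' = (d - m'^2)/q,  a' = floor((a_0 + m')/q').
  step 1: m=28, q=9, a=6
  step 2: m=26, q=13, a=4
  step 3: m=26, q=9, a=6
  step 4: m=28, q=1, a=56
a_4 = 2*a_0 = 56, so the period closes here.
sqrt(793) = [28; 6, 4, 6, 56]
Period length = 4

4


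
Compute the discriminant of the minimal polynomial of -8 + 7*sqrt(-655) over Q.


The element -8 + 7*sqrt(-655) has minimal polynomial:
x^2 + 16*x + 32159
Discriminant = (16)^2 - 4*(32159)
= 256 - 128636
= -128380

-128380


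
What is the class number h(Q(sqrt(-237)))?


K = Q(sqrt(-237)). d mod 4 = 3, so D = disc(K) = 4d = -948
h(K) equals the number of primitive reduced positive-definite forms (a, b, c) = a*x^2 + b*x*y + c*y^2 with b^2 - 4ac = D,
where reduced means |b| <= a <= c, with b >= 0 whenever |b| = a or a = c, and primitive means gcd(a, b, c) = 1.
Reduced forces 3a^2 <= |D| = 948, so 1 <= a <= 17; b must have the parity of D, and c = (b^2 - D)/(4a) must be an integer >= a.
Enumerate a = 1..17, b in [-a, a]:
  a=1: (1, 0, 237)  [1]
  a=2: (2, 2, 119)  [1]
  a=3: (3, 0, 79)  [1]
  a=4..5: none
  a=6: (6, 6, 41)  [1]
  a=7: (7, -2, 34), (7, 2, 34)  [2]
  a=8..10: none
  a=11: (11, -8, 23), (11, 8, 23)  [2]
  a=12: none
  a=13: (13, -12, 21), (13, 12, 21)  [2]
  a=14: (14, -2, 17), (14, 2, 17)  [2]
  a=15..17: none
Total reduced forms: 1 + 1 + 1 + 1 + 2 + 2 + 2 + 2 = 12
h = 12

12


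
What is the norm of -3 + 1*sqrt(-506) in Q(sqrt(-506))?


N(a + b*sqrt(d)) = a^2 - d*b^2
= (-3)^2 - (-506)*(1)^2
= 9 + 506
= 515

515


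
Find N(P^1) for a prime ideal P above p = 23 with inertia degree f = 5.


N(P^a) = p^(a*f)
= 23^(1*5)
= 23^5
= 6436343

6436343


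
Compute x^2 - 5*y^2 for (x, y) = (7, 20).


x^2 - d*y^2
= 7^2 - 5*20^2
= 49 - 2000
= -1951

-1951


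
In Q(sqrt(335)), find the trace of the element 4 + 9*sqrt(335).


Tr(a + b*sqrt(d)) = (a + b*sqrt(d)) + (a - b*sqrt(d)) = 2a
= 2 * (4)
= 8

8


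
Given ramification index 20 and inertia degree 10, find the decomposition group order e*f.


|D_P| = e * f
= 20 * 10
= 200

200


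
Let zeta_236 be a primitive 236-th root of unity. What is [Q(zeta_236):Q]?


The degree equals Euler's totient phi(236).
236 = 2^2 * 59
phi(236) = 116

116


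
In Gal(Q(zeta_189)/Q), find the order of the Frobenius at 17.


The Frobenius at p in Gal(Q(zeta_n)/Q) = (Z/nZ)* is the class of p, so its order is ord_189(17), the smallest k >= 1 with 17^k = 1 mod 189.
n = 189 = 3^3 * 7, phi(189) = 108; the order divides phi(n).
Divisors of 108: 1, 2, 3, 4, 6, 9, 12, 18, 27, 36, 54, 108
Repeated squaring mod 189: 17^1 = 17, 17^2 = 100, 17^4 = 172, 17^8 = 100, 17^16 = 172, 17^32 = 100, 17^64 = 172
Test divisors in increasing order:
  k=1: 17^1 = 17 mod 189
  k=2: 17^2 = 100 mod 189
  k=3: 17^3 = 100 * 17 = 188 mod 189
  k=4: 17^4 = 172 mod 189
  k=6: 17^6 = 172 * 100 = 1 mod 189  <- first divisor giving 1
Order = 6

6


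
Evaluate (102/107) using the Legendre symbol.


p = 107 is prime, so compute (102/107) with the reciprocity algorithm (Jacobi-symbol steps: pull out 2s via (2/n), flip via reciprocity, reduce):
  pull out 2: (2/107) = -1  (since 107 mod 8 = 3)
  reciprocity: (51/107) -> -(107/51)
  reduce: (5/51)
  reciprocity: (5/51) -> +(51/5)
  reduce: (1/5)
  (1/5) = 1
Product of signs = 1
(102/107) = 1

1


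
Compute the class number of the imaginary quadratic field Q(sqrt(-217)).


K = Q(sqrt(-217)). d mod 4 = 3, so D = disc(K) = 4d = -868
h(K) equals the number of primitive reduced positive-definite forms (a, b, c) = a*x^2 + b*x*y + c*y^2 with b^2 - 4ac = D,
where reduced means |b| <= a <= c, with b >= 0 whenever |b| = a or a = c, and primitive means gcd(a, b, c) = 1.
Reduced forces 3a^2 <= |D| = 868, so 1 <= a <= 17; b must have the parity of D, and c = (b^2 - D)/(4a) must be an integer >= a.
Enumerate a = 1..17, b in [-a, a]:
  a=1: (1, 0, 217)  [1]
  a=2: (2, 2, 109)  [1]
  a=3..6: none
  a=7: (7, 0, 31)  [1]
  a=8..10: none
  a=11: (11, -10, 22), (11, 10, 22)  [2]
  a=12: none
  a=13: (13, -4, 17), (13, 4, 17)  [2]
  a=14: (14, 14, 19)  [1]
  a=15..17: none
Total reduced forms: 1 + 1 + 1 + 2 + 2 + 1 = 8
h = 8

8


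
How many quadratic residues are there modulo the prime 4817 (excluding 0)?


For prime p, the number of non-zero quadratic residues is (p-1)/2.
= (4817-1)/2
= 2408

2408


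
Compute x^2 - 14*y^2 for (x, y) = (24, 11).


x^2 - d*y^2
= 24^2 - 14*11^2
= 576 - 1694
= -1118

-1118


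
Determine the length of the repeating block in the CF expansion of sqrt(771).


Run the CF algorithm for sqrt(771).
a_0 = floor(sqrt(771)) = 27; set m_0=0, q_0=1.
Recurrence: m' = q*a - m,  q' = (d - m'^2)/q,  a' = floor((a_0 + m')/q').
  step 1: m=27, q=42, a=1
  step 2: m=15, q=13, a=3
  step 3: m=24, q=15, a=3
  step 4: m=21, q=22, a=2
  step 5: m=23, q=11, a=4
  step 6: m=21, q=30, a=1
  step 7: m=9, q=23, a=1
  step 8: m=14, q=25, a=1
  step 9: m=11, q=26, a=1
  step 10: m=15, q=21, a=2
  step 11: m=27, q=2, a=27
  step 12: m=27, q=21, a=2
  step 13: m=15, q=26, a=1
  step 14: m=11, q=25, a=1
  step 15: m=14, q=23, a=1
  step 16: m=9, q=30, a=1
  step 17: m=21, q=11, a=4
  step 18: m=23, q=22, a=2
  step 19: m=21, q=15, a=3
  step 20: m=24, q=13, a=3
  step 21: m=15, q=42, a=1
  step 22: m=27, q=1, a=54
a_22 = 2*a_0 = 54, so the period closes here.
sqrt(771) = [27; 1, 3, 3, 2, 4, 1, 1, 1, 1, 2, 27, 2, 1, 1, 1, 1, 4, 2, 3, 3, 1, 54]
Period length = 22

22


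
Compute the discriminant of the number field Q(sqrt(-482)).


For K = Q(sqrt(d)) with d squarefree: disc(K) = d if d = 1 mod 4, and disc(K) = 4d if d = 2 or 3 mod 4.
Here d = -482, and d mod 4 = 2.
d = 2 mod 4, not 1 (O_K = Z[sqrt(d)]), so disc(K) = 4d = 4 * (-482) = -1928

-1928


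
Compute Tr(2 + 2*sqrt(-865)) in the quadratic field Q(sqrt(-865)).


Tr(a + b*sqrt(d)) = (a + b*sqrt(d)) + (a - b*sqrt(d)) = 2a
= 2 * (2)
= 4

4


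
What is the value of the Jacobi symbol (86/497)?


Compute (86/497) via quadratic reciprocity:
  pull out 2: (2/497) = +1  (since 497 mod 8 = 1)
  reciprocity: (43/497) -> +(497/43)
  reduce: (24/43)
  pull out 2: (2/43) = -1  (since 43 mod 8 = 3)
  pull out 2: (2/43) = -1  (since 43 mod 8 = 3)
  pull out 2: (2/43) = -1  (since 43 mod 8 = 3)
  reciprocity: (3/43) -> -(43/3)
  reduce: (1/3)
  (1/3) = 1
Product of signs = 1

1


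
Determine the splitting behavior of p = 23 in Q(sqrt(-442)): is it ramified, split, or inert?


K = Q(sqrt(-442)). Since d mod 4 = 2, disc(K) = -1768.
Check p | disc: -1768 mod 23 = 3.
p does not divide disc. Compute Legendre symbol (d/p):
18^((23-1)/2) mod 23 = 1
(d/p) = 1, so p splits: (p) = P*P' with e=1, f=1, g=2.
Therefore p is split.

split


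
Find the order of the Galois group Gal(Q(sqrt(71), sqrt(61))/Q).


The 2 square roots of distinct primes are multiplicatively independent over Q,
so [K:Q] = 2^2 and Gal(K/Q) is isomorphic to (Z/2Z)^2.
|Gal| = 2^2 = 4

4


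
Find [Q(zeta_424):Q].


The degree equals Euler's totient phi(424).
424 = 2^3 * 53
phi(424) = 208

208


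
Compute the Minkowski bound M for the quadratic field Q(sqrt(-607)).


d = -607, d mod 4 = 1, so disc(K) = d = -607; |disc(K)| = 607
Imaginary quadratic field, so n = 2, s = r2 = 1, r1 = 0
M = (n!/n^n) * (4/pi)^s * sqrt(|disc(K)|) = (2!/2^2) * (4/pi)^1 * sqrt(607)
= 0.5 * 1.273240 * 24.637370
= 15.6846

15.6846


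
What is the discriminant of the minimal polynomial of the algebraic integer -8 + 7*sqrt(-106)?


The element -8 + 7*sqrt(-106) has minimal polynomial:
x^2 + 16*x + 5258
Discriminant = (16)^2 - 4*(5258)
= 256 - 21032
= -20776

-20776


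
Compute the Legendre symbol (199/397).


p = 397 is prime, so compute (199/397) with the reciprocity algorithm (Jacobi-symbol steps: pull out 2s via (2/n), flip via reciprocity, reduce):
  reciprocity: (199/397) -> +(397/199)
  reduce: (198/199)
  pull out 2: (2/199) = +1  (since 199 mod 8 = 7)
  reciprocity: (99/199) -> -(199/99)
  reduce: (1/99)
  (1/99) = 1
Product of signs = -1
(199/397) = -1

-1


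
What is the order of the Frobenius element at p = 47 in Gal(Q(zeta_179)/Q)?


The Frobenius at p in Gal(Q(zeta_n)/Q) = (Z/nZ)* is the class of p, so its order is ord_179(47), the smallest k >= 1 with 47^k = 1 mod 179.
n = 179 = 179, phi(179) = 178; the order divides phi(n).
Divisors of 178: 1, 2, 89, 178
Repeated squaring mod 179: 47^1 = 47, 47^2 = 61, 47^4 = 141, 47^8 = 12, 47^16 = 144, 47^32 = 151, 47^64 = 68, 47^128 = 149
Test divisors in increasing order:
  k=1: 47^1 = 47 mod 179
  k=2: 47^2 = 61 mod 179
  k=89: 47^89 = 68 * 144 * 12 * 47 = 1 mod 179  <- first divisor giving 1
Order = 89

89


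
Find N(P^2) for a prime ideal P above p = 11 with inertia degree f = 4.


N(P^a) = p^(a*f)
= 11^(2*4)
= 11^8
= 214358881

214358881


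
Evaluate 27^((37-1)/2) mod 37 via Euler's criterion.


p = 37 is prime and the exponent is (p-1)/2 = 18, so by Euler's criterion 27^18 = (27/37) = +1 or -1 mod 37.
Compute by square-and-multiply:
  18 = 16 + 2 (binary 10010)
  Repeated squaring mod 37: 27^1 = 27, 27^2 = 26, 27^4 = 10, 27^8 = 26, 27^16 = 10
  27^18 = 27^16 * 27^2 = 10 * 26 mod 37
    10 * 26 = 260 = 1 mod 37
  27^18 = 1 mod 37
Result 1: 27 is a quadratic residue mod 37.
27^18 mod 37 = 1

1


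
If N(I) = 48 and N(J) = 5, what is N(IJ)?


N(IJ) = N(I) * N(J)
= 48 * 5
= 240

240


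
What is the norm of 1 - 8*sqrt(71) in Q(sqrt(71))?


N(a + b*sqrt(d)) = a^2 - d*b^2
= (1)^2 - (71)*(-8)^2
= 1 - 4544
= -4543

-4543


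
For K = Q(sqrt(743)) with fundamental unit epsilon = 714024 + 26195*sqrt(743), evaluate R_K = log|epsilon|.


epsilon = 714024 + 26195*sqrt(743)
= 1.4280e+06
R = ln(1.4280e+06)
= 14.1718

14.1718


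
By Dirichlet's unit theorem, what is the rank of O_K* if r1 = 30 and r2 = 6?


By Dirichlet's unit theorem:
rank = r1 + r2 - 1
= 30 + 6 - 1
= 35

35


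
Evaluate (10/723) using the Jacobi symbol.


Compute (10/723) via quadratic reciprocity:
  pull out 2: (2/723) = -1  (since 723 mod 8 = 3)
  reciprocity: (5/723) -> +(723/5)
  reduce: (3/5)
  reciprocity: (3/5) -> +(5/3)
  reduce: (2/3)
  pull out 2: (2/3) = -1  (since 3 mod 8 = 3)
  (1/3) = 1
Product of signs = 1

1


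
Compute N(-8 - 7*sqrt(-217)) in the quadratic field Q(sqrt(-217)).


N(a + b*sqrt(d)) = a^2 - d*b^2
= (-8)^2 - (-217)*(-7)^2
= 64 + 10633
= 10697

10697
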